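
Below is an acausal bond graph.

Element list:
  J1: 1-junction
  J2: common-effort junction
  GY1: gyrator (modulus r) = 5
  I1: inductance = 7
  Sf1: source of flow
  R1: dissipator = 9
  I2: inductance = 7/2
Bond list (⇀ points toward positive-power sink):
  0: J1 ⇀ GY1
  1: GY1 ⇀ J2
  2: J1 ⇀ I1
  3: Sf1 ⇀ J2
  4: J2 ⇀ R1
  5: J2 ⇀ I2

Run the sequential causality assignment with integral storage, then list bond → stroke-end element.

β3 |Sf1  (Sf1 fixes flow; stroke at Sf1)
β2 |I1  (prefer integral on I1)
β0 |J1  (J1: bond 2 brought flow, rest push out)
β1 |J2  (GY GY1: same side as bond 0)
β4 |R1  (common-e at J2 fixed by 1)
β5 |I2  (0-jn J2 has e-setter on 1)

β0 stroke at J1
β1 stroke at J2
β2 stroke at I1
β3 stroke at Sf1
β4 stroke at R1
β5 stroke at I2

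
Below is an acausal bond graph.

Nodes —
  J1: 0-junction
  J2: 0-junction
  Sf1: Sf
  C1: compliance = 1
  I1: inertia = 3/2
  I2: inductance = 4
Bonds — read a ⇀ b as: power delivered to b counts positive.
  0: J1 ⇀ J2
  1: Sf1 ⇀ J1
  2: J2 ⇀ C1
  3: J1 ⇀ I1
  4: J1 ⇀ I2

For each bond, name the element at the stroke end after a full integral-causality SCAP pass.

b0 →J1
b1 →Sf1
b2 →J2
b3 →I1
b4 →I2

b1 stroke at Sf1  (Sf1 (Sf) sets flow on bond)
b2 stroke at J2  (C1 outputs effort q/C1)
b0 stroke at J1  (0-jn J2 has e-setter on 2)
b3 stroke at I1  (0-jn J1 has e-setter on 0)
b4 stroke at I2  (J1 effort already set via bond 0)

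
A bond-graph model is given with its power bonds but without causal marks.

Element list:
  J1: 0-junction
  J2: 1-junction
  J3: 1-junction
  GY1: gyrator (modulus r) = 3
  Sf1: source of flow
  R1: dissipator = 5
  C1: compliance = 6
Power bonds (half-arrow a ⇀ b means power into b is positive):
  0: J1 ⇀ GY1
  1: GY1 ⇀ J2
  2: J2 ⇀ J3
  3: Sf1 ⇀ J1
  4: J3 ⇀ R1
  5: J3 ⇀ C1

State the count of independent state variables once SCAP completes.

1  (C1 all integral)

b3 |Sf1  (Sf1 (Sf) sets flow on bond)
b0 |J1  (closing 0-jn rule on J1)
b1 |J2  (GY GY1: same side as bond 0)
b2 |J3  (closing 1-jn rule on J2)
b5 |J3  (C1 integral (e out))
b4 |R1  (only one flow-in slot at J3)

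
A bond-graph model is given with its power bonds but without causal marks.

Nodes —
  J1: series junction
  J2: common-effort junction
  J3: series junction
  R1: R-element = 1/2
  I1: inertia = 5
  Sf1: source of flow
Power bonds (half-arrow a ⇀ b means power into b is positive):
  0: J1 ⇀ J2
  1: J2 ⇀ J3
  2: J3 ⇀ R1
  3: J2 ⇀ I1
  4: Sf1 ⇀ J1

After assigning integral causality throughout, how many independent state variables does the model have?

β4 |Sf1  (Sf1: flow source, stroke at near end)
β0 |J1  (J1: bond 4 brought flow, rest push out)
β3 |I1  (prefer integral on I1)
β1 |J2  (J2 needs exactly one e-in)
β2 |J3  (common-f at J3 fixed by 1)

1  (I1 all integral)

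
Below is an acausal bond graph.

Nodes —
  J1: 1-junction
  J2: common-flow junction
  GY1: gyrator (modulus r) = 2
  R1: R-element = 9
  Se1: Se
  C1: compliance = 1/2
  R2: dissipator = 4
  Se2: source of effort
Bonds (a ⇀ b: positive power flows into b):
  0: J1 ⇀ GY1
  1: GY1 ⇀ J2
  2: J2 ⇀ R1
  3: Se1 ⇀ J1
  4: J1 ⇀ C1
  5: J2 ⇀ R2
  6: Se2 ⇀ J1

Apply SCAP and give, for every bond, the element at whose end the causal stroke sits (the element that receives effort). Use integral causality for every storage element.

β0 →GY1
β1 →GY1
β2 →J2
β3 →J1
β4 →J1
β5 →J2
β6 →J1

bond 3 stroke at J1  (source Se1 imposes e)
bond 6 stroke at J1  (source Se2 imposes e)
bond 4 stroke at J1  (C1 integral (e out))
bond 0 stroke at GY1  (closing 1-jn rule on J1)
bond 1 stroke at GY1  (GY GY1: same side as bond 0)
bond 2 stroke at J2  (J2 flow already set via bond 1)
bond 5 stroke at J2  (common-f at J2 fixed by 1)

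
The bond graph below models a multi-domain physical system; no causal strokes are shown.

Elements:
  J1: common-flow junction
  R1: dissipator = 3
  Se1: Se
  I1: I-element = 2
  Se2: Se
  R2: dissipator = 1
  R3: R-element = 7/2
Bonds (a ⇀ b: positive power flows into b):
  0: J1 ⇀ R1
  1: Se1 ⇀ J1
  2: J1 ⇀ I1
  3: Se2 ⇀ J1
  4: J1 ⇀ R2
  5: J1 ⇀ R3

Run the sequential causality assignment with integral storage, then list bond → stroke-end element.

b1 |J1  (Se1 (Se) sets effort on bond)
b3 |J1  (Se2 (Se) sets effort on bond)
b2 |I1  (I1: I, integral causality)
b0 |J1  (J1 flow already set via bond 2)
b4 |J1  (J1: bond 2 brought flow, rest push out)
b5 |J1  (1-jn J1 has f-setter on 2)

b0 stroke at J1
b1 stroke at J1
b2 stroke at I1
b3 stroke at J1
b4 stroke at J1
b5 stroke at J1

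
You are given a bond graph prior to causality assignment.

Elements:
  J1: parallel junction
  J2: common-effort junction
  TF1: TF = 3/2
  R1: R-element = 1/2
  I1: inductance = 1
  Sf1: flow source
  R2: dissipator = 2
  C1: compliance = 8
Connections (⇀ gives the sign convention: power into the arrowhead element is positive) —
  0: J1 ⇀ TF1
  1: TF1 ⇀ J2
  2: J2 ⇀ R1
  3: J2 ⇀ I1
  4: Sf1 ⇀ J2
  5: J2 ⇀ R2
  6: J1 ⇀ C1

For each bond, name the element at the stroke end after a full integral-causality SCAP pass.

b4 |Sf1  (Sf1 fixes flow; stroke at Sf1)
b3 |I1  (prefer integral on I1)
b6 |J1  (C1 outputs effort q/C1)
b0 |TF1  (common-e at J1 fixed by 6)
b1 |J2  (TF TF1: opposite of bond 0)
b2 |R1  (J2: bond 1 brought effort, rest push out)
b5 |R2  (0-jn J2 has e-setter on 1)

β0 |TF1
β1 |J2
β2 |R1
β3 |I1
β4 |Sf1
β5 |R2
β6 |J1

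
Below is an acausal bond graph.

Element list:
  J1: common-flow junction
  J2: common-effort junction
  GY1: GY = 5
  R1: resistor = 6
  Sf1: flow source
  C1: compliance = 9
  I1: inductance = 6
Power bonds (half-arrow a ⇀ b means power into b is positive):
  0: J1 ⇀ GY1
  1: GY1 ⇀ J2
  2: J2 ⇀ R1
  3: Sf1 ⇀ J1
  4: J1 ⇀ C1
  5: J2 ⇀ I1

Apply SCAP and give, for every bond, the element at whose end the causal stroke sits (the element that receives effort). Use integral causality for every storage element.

#0 |J1
#1 |J2
#2 |R1
#3 |Sf1
#4 |J1
#5 |I1

#3 →Sf1  (Sf1 (Sf) sets flow on bond)
#0 →J1  (J1: bond 3 brought flow, rest push out)
#4 →J1  (1-jn J1 has f-setter on 3)
#1 →J2  (GY1 both-in/both-out from 0)
#2 →R1  (J2: bond 1 brought effort, rest push out)
#5 →I1  (J2 effort already set via bond 1)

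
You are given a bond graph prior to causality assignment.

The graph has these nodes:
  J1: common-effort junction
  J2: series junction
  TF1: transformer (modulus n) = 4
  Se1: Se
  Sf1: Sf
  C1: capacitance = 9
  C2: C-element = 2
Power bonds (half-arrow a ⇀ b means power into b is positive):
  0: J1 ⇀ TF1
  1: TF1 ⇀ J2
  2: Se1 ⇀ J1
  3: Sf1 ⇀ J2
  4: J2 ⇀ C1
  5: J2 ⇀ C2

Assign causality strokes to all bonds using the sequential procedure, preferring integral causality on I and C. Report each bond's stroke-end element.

bond 0 →TF1
bond 1 →J2
bond 2 →J1
bond 3 →Sf1
bond 4 →J2
bond 5 →J2

b2 stroke→J1  (Se1: effort source, stroke at far end)
b3 stroke→Sf1  (Sf1: flow source, stroke at near end)
b0 stroke→TF1  (0-jn J1 has e-setter on 2)
b1 stroke→J2  (J2: bond 3 brought flow, rest push out)
b4 stroke→J2  (J2 flow already set via bond 3)
b5 stroke→J2  (J2: bond 3 brought flow, rest push out)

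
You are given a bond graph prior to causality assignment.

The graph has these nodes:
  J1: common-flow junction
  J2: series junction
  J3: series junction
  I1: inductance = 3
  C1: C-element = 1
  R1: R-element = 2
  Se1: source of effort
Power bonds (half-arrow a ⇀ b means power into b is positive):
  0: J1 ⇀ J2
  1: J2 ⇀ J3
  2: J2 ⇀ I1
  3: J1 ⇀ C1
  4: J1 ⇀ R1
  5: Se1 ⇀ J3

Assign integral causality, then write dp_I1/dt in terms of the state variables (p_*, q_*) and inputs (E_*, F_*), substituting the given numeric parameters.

β5 |J3  (source Se1 imposes e)
β1 |J2  (J3 needs exactly one f-in)
β2 |I1  (I1: I, integral causality)
β0 |J2  (1-jn J2 has f-setter on 2)
β3 |J1  (J1: bond 0 brought flow, rest push out)
β4 |J1  (1-jn J1 has f-setter on 0)

dp_I1/dt = E_Se1 - 2*p_I1/3 - q_C1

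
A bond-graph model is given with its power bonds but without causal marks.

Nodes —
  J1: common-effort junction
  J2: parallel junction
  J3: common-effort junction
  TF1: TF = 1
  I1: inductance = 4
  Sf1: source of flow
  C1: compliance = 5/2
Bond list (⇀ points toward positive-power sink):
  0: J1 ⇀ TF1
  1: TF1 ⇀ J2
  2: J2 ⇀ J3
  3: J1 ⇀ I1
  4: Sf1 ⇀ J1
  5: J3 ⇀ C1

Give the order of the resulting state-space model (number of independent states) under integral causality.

2  (C1, I1 all integral)

β4 stroke at Sf1  (source Sf1 imposes f)
β3 stroke at I1  (prefer integral on I1)
β0 stroke at J1  (J1 needs exactly one e-in)
β1 stroke at TF1  (TF1 one-in-one-out from 0)
β2 stroke at J2  (J2: last free bond brings effort in)
β5 stroke at J3  (only one effort-in slot at J3)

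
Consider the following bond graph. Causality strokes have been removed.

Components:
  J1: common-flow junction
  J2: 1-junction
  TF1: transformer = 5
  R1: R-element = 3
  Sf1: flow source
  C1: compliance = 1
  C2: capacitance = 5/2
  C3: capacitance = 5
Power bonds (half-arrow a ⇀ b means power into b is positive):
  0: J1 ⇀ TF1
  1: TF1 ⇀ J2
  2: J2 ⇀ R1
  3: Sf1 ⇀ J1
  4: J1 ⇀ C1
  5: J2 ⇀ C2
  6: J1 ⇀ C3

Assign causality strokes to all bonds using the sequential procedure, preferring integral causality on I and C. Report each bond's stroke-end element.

b0 →J1
b1 →TF1
b2 →J2
b3 →Sf1
b4 →J1
b5 →J2
b6 →J1

#3 stroke at Sf1  (source Sf1 imposes f)
#0 stroke at J1  (common-f at J1 fixed by 3)
#4 stroke at J1  (J1: bond 3 brought flow, rest push out)
#6 stroke at J1  (1-jn J1 has f-setter on 3)
#1 stroke at TF1  (TF1 one-in-one-out from 0)
#2 stroke at J2  (J2: bond 1 brought flow, rest push out)
#5 stroke at J2  (common-f at J2 fixed by 1)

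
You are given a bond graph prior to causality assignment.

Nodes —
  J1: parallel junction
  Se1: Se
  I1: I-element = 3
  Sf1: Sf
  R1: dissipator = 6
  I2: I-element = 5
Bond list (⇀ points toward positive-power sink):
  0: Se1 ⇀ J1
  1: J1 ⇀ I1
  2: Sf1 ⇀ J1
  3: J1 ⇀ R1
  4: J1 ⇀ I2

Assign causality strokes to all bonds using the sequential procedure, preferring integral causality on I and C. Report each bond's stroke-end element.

bond 0 →J1
bond 1 →I1
bond 2 →Sf1
bond 3 →R1
bond 4 →I2

b0 stroke at J1  (source Se1 imposes e)
b2 stroke at Sf1  (source Sf1 imposes f)
b1 stroke at I1  (0-jn J1 has e-setter on 0)
b3 stroke at R1  (common-e at J1 fixed by 0)
b4 stroke at I2  (J1: bond 0 brought effort, rest push out)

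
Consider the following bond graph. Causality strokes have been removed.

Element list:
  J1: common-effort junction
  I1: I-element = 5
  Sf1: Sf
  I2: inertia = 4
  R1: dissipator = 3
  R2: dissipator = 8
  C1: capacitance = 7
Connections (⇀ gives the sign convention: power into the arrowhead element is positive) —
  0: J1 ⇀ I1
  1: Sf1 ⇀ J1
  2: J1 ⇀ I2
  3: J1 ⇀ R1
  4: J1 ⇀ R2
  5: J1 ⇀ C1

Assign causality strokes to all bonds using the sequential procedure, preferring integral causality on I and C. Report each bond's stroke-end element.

bond 0 stroke→I1
bond 1 stroke→Sf1
bond 2 stroke→I2
bond 3 stroke→R1
bond 4 stroke→R2
bond 5 stroke→J1

β1 |Sf1  (Sf1 fixes flow; stroke at Sf1)
β0 |I1  (I1 outputs flow p/I1)
β2 |I2  (I2 outputs flow p/I2)
β5 |J1  (C1: C, integral causality)
β3 |R1  (J1: bond 5 brought effort, rest push out)
β4 |R2  (J1 effort already set via bond 5)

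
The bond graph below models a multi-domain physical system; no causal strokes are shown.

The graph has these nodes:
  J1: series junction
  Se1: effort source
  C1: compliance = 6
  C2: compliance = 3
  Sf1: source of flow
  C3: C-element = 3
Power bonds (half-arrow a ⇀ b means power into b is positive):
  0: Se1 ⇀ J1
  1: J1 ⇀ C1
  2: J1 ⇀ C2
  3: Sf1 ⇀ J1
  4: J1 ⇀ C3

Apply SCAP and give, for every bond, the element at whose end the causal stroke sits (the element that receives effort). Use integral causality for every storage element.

b0 |J1
b1 |J1
b2 |J1
b3 |Sf1
b4 |J1

bond 0 stroke→J1  (Se1 fixes effort; stroke away)
bond 3 stroke→Sf1  (source Sf1 imposes f)
bond 1 stroke→J1  (common-f at J1 fixed by 3)
bond 2 stroke→J1  (1-jn J1 has f-setter on 3)
bond 4 stroke→J1  (J1 flow already set via bond 3)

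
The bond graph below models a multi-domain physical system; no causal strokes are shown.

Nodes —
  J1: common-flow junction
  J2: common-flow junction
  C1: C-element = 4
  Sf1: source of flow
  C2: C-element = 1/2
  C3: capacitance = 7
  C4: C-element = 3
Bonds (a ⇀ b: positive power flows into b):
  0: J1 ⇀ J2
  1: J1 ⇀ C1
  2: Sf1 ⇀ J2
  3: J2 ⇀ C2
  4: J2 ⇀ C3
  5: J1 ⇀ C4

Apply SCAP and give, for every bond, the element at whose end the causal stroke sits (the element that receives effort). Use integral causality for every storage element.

bond 0 →J2
bond 1 →J1
bond 2 →Sf1
bond 3 →J2
bond 4 →J2
bond 5 →J1

#2 stroke→Sf1  (Sf1: flow source, stroke at near end)
#0 stroke→J2  (1-jn J2 has f-setter on 2)
#3 stroke→J2  (common-f at J2 fixed by 2)
#4 stroke→J2  (J2 flow already set via bond 2)
#1 stroke→J1  (J1 flow already set via bond 0)
#5 stroke→J1  (J1: bond 0 brought flow, rest push out)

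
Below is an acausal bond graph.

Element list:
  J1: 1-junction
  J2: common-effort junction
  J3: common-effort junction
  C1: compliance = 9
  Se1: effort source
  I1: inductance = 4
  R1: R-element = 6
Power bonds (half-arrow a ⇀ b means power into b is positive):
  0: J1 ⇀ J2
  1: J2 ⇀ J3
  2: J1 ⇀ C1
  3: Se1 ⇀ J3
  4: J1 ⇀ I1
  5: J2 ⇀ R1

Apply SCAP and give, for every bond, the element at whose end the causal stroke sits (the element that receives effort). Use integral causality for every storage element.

#0 stroke→J1
#1 stroke→J2
#2 stroke→J1
#3 stroke→J3
#4 stroke→I1
#5 stroke→R1

b3 |J3  (Se1: effort source, stroke at far end)
b1 |J2  (J3: bond 3 brought effort, rest push out)
b0 |J1  (0-jn J2 has e-setter on 1)
b5 |R1  (common-e at J2 fixed by 1)
b2 |J1  (C1: C, integral causality)
b4 |I1  (J1: last free bond brings flow in)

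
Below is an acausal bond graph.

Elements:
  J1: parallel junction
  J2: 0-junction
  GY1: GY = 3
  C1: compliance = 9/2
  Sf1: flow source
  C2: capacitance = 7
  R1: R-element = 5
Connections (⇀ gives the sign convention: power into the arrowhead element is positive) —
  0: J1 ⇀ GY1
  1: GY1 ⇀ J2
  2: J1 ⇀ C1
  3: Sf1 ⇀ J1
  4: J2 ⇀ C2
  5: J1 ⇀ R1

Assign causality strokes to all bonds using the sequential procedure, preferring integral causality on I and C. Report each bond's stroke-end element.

β3 stroke→Sf1  (Sf1: flow source, stroke at near end)
β2 stroke→J1  (prefer integral on C1)
β0 stroke→GY1  (0-jn J1 has e-setter on 2)
β5 stroke→R1  (0-jn J1 has e-setter on 2)
β1 stroke→GY1  (GY GY1: same side as bond 0)
β4 stroke→J2  (closing 0-jn rule on J2)

β0 stroke→GY1
β1 stroke→GY1
β2 stroke→J1
β3 stroke→Sf1
β4 stroke→J2
β5 stroke→R1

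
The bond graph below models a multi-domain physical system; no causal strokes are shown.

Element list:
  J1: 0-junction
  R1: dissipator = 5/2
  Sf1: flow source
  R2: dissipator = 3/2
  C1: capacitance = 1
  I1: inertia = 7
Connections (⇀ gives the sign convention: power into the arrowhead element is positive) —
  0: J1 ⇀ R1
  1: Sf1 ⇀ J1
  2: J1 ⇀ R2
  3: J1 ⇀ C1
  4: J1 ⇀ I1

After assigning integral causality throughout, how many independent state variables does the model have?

2  (C1, I1 all integral)

β1 stroke→Sf1  (Sf1: flow source, stroke at near end)
β3 stroke→J1  (prefer integral on C1)
β0 stroke→R1  (J1 effort already set via bond 3)
β2 stroke→R2  (J1: bond 3 brought effort, rest push out)
β4 stroke→I1  (common-e at J1 fixed by 3)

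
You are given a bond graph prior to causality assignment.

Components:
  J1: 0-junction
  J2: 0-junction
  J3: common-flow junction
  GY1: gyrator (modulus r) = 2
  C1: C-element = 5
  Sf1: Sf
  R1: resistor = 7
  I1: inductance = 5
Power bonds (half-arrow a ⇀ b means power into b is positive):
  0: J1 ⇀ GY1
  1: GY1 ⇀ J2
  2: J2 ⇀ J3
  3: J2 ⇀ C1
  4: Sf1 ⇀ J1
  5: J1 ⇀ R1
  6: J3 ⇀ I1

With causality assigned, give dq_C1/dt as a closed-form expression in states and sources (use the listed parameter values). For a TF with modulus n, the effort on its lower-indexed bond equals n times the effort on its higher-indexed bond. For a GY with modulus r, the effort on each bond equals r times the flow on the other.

β4 →Sf1  (Sf1: flow source, stroke at near end)
β3 →J2  (C1: C, integral causality)
β1 →GY1  (0-jn J2 has e-setter on 3)
β2 →J3  (J2: bond 3 brought effort, rest push out)
β6 →I1  (only one flow-in slot at J3)
β0 →GY1  (through GY1, causality inverts; strokes same side of GY1)
β5 →J1  (only one effort-in slot at J1)

dq_C1/dt = 7*F_Sf1/2 - p_I1/5 - 7*q_C1/20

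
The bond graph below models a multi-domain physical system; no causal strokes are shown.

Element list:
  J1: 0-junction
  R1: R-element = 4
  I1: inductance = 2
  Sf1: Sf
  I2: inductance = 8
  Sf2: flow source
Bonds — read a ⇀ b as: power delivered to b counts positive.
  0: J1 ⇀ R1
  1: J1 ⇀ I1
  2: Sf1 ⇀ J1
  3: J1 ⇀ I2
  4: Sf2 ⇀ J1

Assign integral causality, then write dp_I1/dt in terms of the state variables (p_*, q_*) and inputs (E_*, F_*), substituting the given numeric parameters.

dp_I1/dt = 4*F_Sf1 + 4*F_Sf2 - 2*p_I1 - p_I2/2

#2 |Sf1  (source Sf1 imposes f)
#4 |Sf2  (Sf2 (Sf) sets flow on bond)
#1 |I1  (prefer integral on I1)
#3 |I2  (prefer integral on I2)
#0 |J1  (J1: last free bond brings effort in)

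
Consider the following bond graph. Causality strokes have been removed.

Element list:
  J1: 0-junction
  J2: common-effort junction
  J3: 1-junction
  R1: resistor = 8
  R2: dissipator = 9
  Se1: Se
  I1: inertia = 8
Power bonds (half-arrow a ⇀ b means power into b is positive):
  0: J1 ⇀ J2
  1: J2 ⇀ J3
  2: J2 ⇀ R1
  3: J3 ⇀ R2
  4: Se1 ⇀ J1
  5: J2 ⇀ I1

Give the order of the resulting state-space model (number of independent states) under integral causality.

1  (I1 all integral)

b4 stroke at J1  (Se1: effort source, stroke at far end)
b0 stroke at J2  (J1: bond 4 brought effort, rest push out)
b1 stroke at J3  (0-jn J2 has e-setter on 0)
b2 stroke at R1  (J2 effort already set via bond 0)
b5 stroke at I1  (common-e at J2 fixed by 0)
b3 stroke at R2  (J3: last free bond brings flow in)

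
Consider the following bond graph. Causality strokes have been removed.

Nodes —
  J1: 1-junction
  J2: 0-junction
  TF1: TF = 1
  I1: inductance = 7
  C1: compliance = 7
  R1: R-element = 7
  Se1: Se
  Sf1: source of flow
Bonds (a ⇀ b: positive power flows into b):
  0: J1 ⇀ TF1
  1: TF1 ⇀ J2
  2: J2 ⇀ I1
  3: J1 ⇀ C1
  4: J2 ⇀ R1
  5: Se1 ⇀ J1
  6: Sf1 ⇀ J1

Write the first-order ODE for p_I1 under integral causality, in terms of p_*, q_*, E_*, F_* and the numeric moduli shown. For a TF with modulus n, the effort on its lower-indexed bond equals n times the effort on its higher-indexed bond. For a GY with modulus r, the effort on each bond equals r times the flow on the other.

β5 →J1  (Se1: effort source, stroke at far end)
β6 →Sf1  (source Sf1 imposes f)
β0 →J1  (common-f at J1 fixed by 6)
β3 →J1  (1-jn J1 has f-setter on 6)
β1 →TF1  (through TF1, causality passes straight; one stroke at TF1)
β2 →I1  (I1: I, integral causality)
β4 →J2  (J2 needs exactly one e-in)

dp_I1/dt = 7*F_Sf1 - p_I1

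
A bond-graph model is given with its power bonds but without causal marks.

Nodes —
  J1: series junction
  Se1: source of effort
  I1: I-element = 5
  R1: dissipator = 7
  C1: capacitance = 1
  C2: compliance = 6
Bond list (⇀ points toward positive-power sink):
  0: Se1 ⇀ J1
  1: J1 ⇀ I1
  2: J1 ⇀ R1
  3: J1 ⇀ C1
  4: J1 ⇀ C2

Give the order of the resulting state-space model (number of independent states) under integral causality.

#0 |J1  (Se1 (Se) sets effort on bond)
#1 |I1  (I1: I, integral causality)
#2 |J1  (J1: bond 1 brought flow, rest push out)
#3 |J1  (common-f at J1 fixed by 1)
#4 |J1  (1-jn J1 has f-setter on 1)

3  (C1, C2, I1 all integral)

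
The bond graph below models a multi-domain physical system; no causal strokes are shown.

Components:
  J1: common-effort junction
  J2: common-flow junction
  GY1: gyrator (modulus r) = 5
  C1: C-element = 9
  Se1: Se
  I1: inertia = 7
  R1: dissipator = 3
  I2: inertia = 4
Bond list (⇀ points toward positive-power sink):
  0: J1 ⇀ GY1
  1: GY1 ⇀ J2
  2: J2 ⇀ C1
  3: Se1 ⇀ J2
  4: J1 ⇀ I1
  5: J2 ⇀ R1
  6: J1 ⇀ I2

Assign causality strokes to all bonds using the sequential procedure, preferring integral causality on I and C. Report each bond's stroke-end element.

b0 |J1
b1 |J2
b2 |J2
b3 |J2
b4 |I1
b5 |R1
b6 |I2

b3 |J2  (Se1 fixes effort; stroke away)
b2 |J2  (prefer integral on C1)
b4 |I1  (prefer integral on I1)
b6 |I2  (I2 integral (f out))
b0 |J1  (closing 0-jn rule on J1)
b1 |J2  (GY GY1: same side as bond 0)
b5 |R1  (J2 needs exactly one f-in)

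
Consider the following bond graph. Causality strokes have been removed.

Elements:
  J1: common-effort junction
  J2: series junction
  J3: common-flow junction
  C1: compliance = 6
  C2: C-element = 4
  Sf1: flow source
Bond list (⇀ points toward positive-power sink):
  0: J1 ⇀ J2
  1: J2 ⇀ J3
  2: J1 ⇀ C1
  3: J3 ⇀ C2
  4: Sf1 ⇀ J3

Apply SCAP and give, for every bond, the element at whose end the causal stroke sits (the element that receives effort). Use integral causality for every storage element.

b4 stroke→Sf1  (Sf1: flow source, stroke at near end)
b1 stroke→J3  (J3 flow already set via bond 4)
b3 stroke→J3  (J3 flow already set via bond 4)
b0 stroke→J2  (J2 flow already set via bond 1)
b2 stroke→J1  (J1 needs exactly one e-in)

β0 stroke at J2
β1 stroke at J3
β2 stroke at J1
β3 stroke at J3
β4 stroke at Sf1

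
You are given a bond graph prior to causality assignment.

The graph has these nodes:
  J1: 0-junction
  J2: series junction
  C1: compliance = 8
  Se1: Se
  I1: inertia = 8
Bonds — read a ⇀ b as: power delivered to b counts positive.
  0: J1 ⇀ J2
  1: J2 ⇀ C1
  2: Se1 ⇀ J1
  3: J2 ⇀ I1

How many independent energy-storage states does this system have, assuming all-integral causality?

2  (C1, I1 all integral)

bond 2 →J1  (source Se1 imposes e)
bond 0 →J2  (J1 effort already set via bond 2)
bond 1 →J2  (C1 outputs effort q/C1)
bond 3 →I1  (J2: last free bond brings flow in)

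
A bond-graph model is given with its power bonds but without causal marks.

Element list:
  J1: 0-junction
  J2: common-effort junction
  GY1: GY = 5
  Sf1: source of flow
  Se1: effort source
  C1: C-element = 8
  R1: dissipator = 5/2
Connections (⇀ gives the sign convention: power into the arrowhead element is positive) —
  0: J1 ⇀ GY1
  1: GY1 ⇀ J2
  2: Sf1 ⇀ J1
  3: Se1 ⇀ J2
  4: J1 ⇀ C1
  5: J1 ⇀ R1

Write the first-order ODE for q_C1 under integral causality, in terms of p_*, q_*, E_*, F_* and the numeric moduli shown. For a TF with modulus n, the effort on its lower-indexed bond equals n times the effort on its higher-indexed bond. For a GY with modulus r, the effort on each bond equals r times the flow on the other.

dq_C1/dt = -E_Se1/5 + F_Sf1 - q_C1/20

b2 stroke at Sf1  (Sf1: flow source, stroke at near end)
b3 stroke at J2  (Se1: effort source, stroke at far end)
b1 stroke at GY1  (J2 effort already set via bond 3)
b0 stroke at GY1  (GY1: gyrator matches bond 1)
b4 stroke at J1  (C1: C, integral causality)
b5 stroke at R1  (common-e at J1 fixed by 4)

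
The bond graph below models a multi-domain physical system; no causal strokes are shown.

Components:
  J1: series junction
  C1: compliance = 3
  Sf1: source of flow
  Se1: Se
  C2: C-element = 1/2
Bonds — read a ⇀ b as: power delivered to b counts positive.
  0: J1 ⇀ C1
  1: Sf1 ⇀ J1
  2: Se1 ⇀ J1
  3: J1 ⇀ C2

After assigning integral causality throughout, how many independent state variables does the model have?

#1 stroke at Sf1  (Sf1 fixes flow; stroke at Sf1)
#2 stroke at J1  (Se1 (Se) sets effort on bond)
#0 stroke at J1  (J1: bond 1 brought flow, rest push out)
#3 stroke at J1  (1-jn J1 has f-setter on 1)

2  (C1, C2 all integral)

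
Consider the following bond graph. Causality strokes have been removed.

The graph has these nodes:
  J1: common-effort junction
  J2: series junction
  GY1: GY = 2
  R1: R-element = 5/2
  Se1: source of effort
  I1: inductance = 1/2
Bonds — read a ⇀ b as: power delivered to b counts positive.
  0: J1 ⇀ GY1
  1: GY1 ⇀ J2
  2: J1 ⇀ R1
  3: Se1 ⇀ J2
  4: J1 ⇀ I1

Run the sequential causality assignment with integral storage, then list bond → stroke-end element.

β3 |J2  (Se1 (Se) sets effort on bond)
β1 |GY1  (closing 1-jn rule on J2)
β0 |GY1  (GY1 both-in/both-out from 1)
β4 |I1  (I1 outputs flow p/I1)
β2 |J1  (J1: last free bond brings effort in)

#0 stroke at GY1
#1 stroke at GY1
#2 stroke at J1
#3 stroke at J2
#4 stroke at I1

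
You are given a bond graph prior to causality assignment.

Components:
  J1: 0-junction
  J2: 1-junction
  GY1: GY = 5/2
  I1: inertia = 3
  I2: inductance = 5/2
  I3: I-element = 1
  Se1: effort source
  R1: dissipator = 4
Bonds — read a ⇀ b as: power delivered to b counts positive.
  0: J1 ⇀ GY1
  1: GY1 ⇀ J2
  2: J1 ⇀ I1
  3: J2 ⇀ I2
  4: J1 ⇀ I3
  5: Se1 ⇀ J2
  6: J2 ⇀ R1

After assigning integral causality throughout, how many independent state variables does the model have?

3  (I1, I2, I3 all integral)

#5 stroke at J2  (source Se1 imposes e)
#2 stroke at I1  (prefer integral on I1)
#3 stroke at I2  (prefer integral on I2)
#1 stroke at J2  (common-f at J2 fixed by 3)
#6 stroke at J2  (common-f at J2 fixed by 3)
#0 stroke at J1  (through GY1, causality inverts; strokes same side of GY1)
#4 stroke at I3  (common-e at J1 fixed by 0)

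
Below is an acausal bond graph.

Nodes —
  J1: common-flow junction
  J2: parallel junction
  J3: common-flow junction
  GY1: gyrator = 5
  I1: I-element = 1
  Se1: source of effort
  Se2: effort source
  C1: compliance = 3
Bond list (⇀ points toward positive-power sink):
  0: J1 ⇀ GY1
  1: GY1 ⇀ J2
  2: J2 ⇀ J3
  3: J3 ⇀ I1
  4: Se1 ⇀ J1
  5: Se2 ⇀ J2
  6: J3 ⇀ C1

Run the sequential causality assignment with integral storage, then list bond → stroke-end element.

#0 stroke→GY1
#1 stroke→GY1
#2 stroke→J3
#3 stroke→I1
#4 stroke→J1
#5 stroke→J2
#6 stroke→J3

#4 stroke→J1  (Se1 (Se) sets effort on bond)
#5 stroke→J2  (Se2 (Se) sets effort on bond)
#0 stroke→GY1  (J1 needs exactly one f-in)
#1 stroke→GY1  (J2 effort already set via bond 5)
#2 stroke→J3  (J2: bond 5 brought effort, rest push out)
#3 stroke→I1  (I1: I, integral causality)
#6 stroke→J3  (common-f at J3 fixed by 3)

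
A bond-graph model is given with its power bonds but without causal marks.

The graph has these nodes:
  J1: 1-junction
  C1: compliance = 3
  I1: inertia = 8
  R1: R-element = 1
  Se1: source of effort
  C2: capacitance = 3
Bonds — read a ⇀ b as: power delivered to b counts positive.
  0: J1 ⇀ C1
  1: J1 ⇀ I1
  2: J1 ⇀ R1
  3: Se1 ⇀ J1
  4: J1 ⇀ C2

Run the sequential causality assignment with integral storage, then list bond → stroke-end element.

bond 0 stroke at J1
bond 1 stroke at I1
bond 2 stroke at J1
bond 3 stroke at J1
bond 4 stroke at J1

bond 3 stroke at J1  (Se1 fixes effort; stroke away)
bond 0 stroke at J1  (prefer integral on C1)
bond 1 stroke at I1  (I1: I, integral causality)
bond 2 stroke at J1  (1-jn J1 has f-setter on 1)
bond 4 stroke at J1  (J1 flow already set via bond 1)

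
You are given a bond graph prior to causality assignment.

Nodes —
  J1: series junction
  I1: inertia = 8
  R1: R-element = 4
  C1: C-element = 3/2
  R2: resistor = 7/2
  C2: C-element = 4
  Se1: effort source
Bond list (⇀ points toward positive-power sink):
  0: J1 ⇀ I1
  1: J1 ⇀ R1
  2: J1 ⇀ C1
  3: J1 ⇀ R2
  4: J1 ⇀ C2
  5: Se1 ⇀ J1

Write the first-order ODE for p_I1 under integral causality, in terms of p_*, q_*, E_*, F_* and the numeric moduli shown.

dp_I1/dt = E_Se1 - 15*p_I1/16 - 2*q_C1/3 - q_C2/4

β5 stroke at J1  (Se1: effort source, stroke at far end)
β0 stroke at I1  (prefer integral on I1)
β1 stroke at J1  (J1 flow already set via bond 0)
β2 stroke at J1  (1-jn J1 has f-setter on 0)
β3 stroke at J1  (J1 flow already set via bond 0)
β4 stroke at J1  (common-f at J1 fixed by 0)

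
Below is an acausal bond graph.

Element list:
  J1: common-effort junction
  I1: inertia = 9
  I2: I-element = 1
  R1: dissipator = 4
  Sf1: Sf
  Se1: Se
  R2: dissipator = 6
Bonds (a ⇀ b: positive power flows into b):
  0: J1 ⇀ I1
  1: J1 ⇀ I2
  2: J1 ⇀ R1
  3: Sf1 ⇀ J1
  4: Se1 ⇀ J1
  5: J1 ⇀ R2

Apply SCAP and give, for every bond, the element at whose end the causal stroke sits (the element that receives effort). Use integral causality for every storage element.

b3 stroke→Sf1  (Sf1: flow source, stroke at near end)
b4 stroke→J1  (Se1: effort source, stroke at far end)
b0 stroke→I1  (J1: bond 4 brought effort, rest push out)
b1 stroke→I2  (0-jn J1 has e-setter on 4)
b2 stroke→R1  (J1 effort already set via bond 4)
b5 stroke→R2  (common-e at J1 fixed by 4)

#0 |I1
#1 |I2
#2 |R1
#3 |Sf1
#4 |J1
#5 |R2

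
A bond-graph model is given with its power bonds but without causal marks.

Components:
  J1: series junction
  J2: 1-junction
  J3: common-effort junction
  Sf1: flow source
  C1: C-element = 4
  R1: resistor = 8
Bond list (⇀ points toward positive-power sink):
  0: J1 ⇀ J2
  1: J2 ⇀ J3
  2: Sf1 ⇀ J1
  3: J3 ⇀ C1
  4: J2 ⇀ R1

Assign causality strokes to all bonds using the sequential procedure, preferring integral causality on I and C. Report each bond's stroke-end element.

β0 |J1
β1 |J2
β2 |Sf1
β3 |J3
β4 |J2

β2 stroke→Sf1  (source Sf1 imposes f)
β0 stroke→J1  (J1: bond 2 brought flow, rest push out)
β1 stroke→J2  (1-jn J2 has f-setter on 0)
β4 stroke→J2  (J2 flow already set via bond 0)
β3 stroke→J3  (closing 0-jn rule on J3)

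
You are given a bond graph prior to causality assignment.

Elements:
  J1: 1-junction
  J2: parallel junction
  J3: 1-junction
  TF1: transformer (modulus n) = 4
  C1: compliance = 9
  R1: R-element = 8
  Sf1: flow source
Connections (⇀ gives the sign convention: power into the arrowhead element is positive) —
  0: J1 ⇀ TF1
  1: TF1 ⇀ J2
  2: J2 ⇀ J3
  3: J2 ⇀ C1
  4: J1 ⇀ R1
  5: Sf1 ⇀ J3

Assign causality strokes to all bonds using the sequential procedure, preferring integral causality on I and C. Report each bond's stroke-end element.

#0 |J1
#1 |TF1
#2 |J3
#3 |J2
#4 |R1
#5 |Sf1

β5 stroke at Sf1  (Sf1 fixes flow; stroke at Sf1)
β2 stroke at J3  (J3 flow already set via bond 5)
β3 stroke at J2  (C1: C, integral causality)
β1 stroke at TF1  (common-e at J2 fixed by 3)
β0 stroke at J1  (TF1: transformer flips bond 1)
β4 stroke at R1  (J1 needs exactly one f-in)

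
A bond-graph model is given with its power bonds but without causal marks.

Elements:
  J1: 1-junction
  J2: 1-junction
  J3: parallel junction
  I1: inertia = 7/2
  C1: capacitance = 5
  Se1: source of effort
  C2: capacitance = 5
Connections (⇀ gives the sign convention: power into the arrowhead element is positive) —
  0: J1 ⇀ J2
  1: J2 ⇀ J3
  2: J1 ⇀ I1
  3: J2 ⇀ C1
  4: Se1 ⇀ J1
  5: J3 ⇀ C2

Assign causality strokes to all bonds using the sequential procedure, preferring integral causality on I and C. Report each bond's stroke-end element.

#4 →J1  (source Se1 imposes e)
#2 →I1  (I1 outputs flow p/I1)
#0 →J1  (J1 flow already set via bond 2)
#1 →J2  (common-f at J2 fixed by 0)
#3 →J2  (J2: bond 0 brought flow, rest push out)
#5 →J3  (only one effort-in slot at J3)

β0 |J1
β1 |J2
β2 |I1
β3 |J2
β4 |J1
β5 |J3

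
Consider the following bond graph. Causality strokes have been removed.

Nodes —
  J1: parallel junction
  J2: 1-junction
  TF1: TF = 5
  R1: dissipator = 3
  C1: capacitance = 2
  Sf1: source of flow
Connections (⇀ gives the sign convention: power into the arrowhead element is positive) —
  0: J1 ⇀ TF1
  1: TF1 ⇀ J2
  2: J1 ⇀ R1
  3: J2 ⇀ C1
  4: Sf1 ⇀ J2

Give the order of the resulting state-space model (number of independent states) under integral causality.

1  (C1 all integral)

b4 stroke→Sf1  (Sf1: flow source, stroke at near end)
b1 stroke→J2  (J2: bond 4 brought flow, rest push out)
b3 stroke→J2  (common-f at J2 fixed by 4)
b0 stroke→TF1  (through TF1, causality passes straight; one stroke at TF1)
b2 stroke→J1  (J1 needs exactly one e-in)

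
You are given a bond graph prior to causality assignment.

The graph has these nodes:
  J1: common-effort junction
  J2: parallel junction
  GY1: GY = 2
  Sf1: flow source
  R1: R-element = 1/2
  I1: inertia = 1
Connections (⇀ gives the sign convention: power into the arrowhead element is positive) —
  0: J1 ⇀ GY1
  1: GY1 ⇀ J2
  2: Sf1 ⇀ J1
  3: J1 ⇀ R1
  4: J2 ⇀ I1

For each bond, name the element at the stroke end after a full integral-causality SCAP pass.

bond 2 stroke→Sf1  (Sf1 fixes flow; stroke at Sf1)
bond 4 stroke→I1  (I1: I, integral causality)
bond 1 stroke→J2  (J2: last free bond brings effort in)
bond 0 stroke→J1  (GY GY1: same side as bond 1)
bond 3 stroke→R1  (J1 effort already set via bond 0)

b0 stroke→J1
b1 stroke→J2
b2 stroke→Sf1
b3 stroke→R1
b4 stroke→I1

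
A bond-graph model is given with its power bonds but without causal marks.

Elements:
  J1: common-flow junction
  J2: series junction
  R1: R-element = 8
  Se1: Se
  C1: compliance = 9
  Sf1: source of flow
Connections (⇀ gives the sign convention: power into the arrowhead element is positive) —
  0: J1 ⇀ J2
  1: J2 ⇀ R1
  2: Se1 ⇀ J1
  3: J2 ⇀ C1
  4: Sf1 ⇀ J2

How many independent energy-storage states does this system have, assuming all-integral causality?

1  (C1 all integral)

β2 stroke at J1  (Se1 fixes effort; stroke away)
β4 stroke at Sf1  (Sf1: flow source, stroke at near end)
β0 stroke at J2  (J1: last free bond brings flow in)
β1 stroke at J2  (common-f at J2 fixed by 4)
β3 stroke at J2  (common-f at J2 fixed by 4)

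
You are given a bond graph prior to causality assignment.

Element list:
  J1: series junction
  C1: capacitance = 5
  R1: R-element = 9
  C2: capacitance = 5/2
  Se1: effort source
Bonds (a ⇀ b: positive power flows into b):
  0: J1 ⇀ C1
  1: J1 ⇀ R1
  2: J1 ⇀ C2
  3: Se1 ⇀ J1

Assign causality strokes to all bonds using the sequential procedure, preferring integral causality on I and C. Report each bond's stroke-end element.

β3 stroke→J1  (Se1 (Se) sets effort on bond)
β0 stroke→J1  (C1: C, integral causality)
β2 stroke→J1  (C2 integral (e out))
β1 stroke→R1  (only one flow-in slot at J1)

bond 0 |J1
bond 1 |R1
bond 2 |J1
bond 3 |J1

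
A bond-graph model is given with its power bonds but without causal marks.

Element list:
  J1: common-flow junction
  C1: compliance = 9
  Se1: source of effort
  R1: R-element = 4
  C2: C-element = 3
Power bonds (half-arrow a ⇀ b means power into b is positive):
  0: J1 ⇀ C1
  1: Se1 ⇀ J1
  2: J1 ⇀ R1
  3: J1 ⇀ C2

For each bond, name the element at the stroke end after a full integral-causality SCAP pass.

#0 stroke→J1
#1 stroke→J1
#2 stroke→R1
#3 stroke→J1

#1 stroke→J1  (source Se1 imposes e)
#0 stroke→J1  (prefer integral on C1)
#3 stroke→J1  (C2 integral (e out))
#2 stroke→R1  (J1 needs exactly one f-in)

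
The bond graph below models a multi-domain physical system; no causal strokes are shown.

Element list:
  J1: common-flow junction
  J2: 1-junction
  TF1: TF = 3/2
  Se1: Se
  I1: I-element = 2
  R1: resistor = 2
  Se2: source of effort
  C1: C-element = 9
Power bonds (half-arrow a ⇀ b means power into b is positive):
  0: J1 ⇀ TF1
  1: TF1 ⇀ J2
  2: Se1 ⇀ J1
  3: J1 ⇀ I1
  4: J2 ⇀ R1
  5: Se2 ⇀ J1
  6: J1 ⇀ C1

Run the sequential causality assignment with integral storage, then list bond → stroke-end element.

bond 0 →J1
bond 1 →TF1
bond 2 →J1
bond 3 →I1
bond 4 →J2
bond 5 →J1
bond 6 →J1

β2 →J1  (Se1 fixes effort; stroke away)
β5 →J1  (Se2 fixes effort; stroke away)
β3 →I1  (I1 integral (f out))
β0 →J1  (common-f at J1 fixed by 3)
β6 →J1  (J1: bond 3 brought flow, rest push out)
β1 →TF1  (TF1: transformer flips bond 0)
β4 →J2  (J2 flow already set via bond 1)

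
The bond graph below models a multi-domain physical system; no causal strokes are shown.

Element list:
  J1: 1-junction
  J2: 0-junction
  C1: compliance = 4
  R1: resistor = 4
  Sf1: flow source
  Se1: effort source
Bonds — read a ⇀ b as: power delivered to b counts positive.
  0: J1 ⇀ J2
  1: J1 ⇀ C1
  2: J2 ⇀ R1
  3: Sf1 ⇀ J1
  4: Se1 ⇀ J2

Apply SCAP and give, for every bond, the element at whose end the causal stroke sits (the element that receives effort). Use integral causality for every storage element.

#0 stroke at J1
#1 stroke at J1
#2 stroke at R1
#3 stroke at Sf1
#4 stroke at J2

bond 3 |Sf1  (Sf1 (Sf) sets flow on bond)
bond 4 |J2  (Se1 fixes effort; stroke away)
bond 0 |J1  (common-f at J1 fixed by 3)
bond 1 |J1  (common-f at J1 fixed by 3)
bond 2 |R1  (common-e at J2 fixed by 4)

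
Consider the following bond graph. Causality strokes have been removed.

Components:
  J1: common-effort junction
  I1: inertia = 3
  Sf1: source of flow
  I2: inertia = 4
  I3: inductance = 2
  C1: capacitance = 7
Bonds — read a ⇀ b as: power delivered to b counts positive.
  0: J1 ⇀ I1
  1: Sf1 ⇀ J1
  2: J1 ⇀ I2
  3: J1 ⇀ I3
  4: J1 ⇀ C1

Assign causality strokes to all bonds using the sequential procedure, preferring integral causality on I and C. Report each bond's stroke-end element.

bond 1 →Sf1  (Sf1 (Sf) sets flow on bond)
bond 0 →I1  (I1: I, integral causality)
bond 2 →I2  (prefer integral on I2)
bond 3 →I3  (I3: I, integral causality)
bond 4 →J1  (only one effort-in slot at J1)

b0 |I1
b1 |Sf1
b2 |I2
b3 |I3
b4 |J1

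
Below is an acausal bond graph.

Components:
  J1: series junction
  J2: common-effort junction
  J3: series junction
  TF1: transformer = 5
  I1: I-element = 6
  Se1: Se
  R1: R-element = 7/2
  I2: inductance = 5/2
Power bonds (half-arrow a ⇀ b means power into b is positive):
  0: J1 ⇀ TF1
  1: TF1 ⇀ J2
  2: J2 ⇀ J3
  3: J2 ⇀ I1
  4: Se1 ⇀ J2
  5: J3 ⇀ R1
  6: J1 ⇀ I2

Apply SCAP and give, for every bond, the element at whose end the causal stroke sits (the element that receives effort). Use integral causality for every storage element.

bond 4 |J2  (source Se1 imposes e)
bond 1 |TF1  (J2: bond 4 brought effort, rest push out)
bond 2 |J3  (J2: bond 4 brought effort, rest push out)
bond 3 |I1  (J2: bond 4 brought effort, rest push out)
bond 5 |R1  (closing 1-jn rule on J3)
bond 0 |J1  (through TF1, causality passes straight; one stroke at TF1)
bond 6 |I2  (J1: last free bond brings flow in)

#0 →J1
#1 →TF1
#2 →J3
#3 →I1
#4 →J2
#5 →R1
#6 →I2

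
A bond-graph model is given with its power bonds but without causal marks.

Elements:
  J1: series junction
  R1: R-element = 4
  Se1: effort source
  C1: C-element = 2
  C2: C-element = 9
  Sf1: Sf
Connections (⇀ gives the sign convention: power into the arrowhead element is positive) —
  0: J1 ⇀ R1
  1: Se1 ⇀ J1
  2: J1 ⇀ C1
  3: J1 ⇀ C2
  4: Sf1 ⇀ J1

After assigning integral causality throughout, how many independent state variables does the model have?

2  (C1, C2 all integral)

#1 |J1  (Se1 fixes effort; stroke away)
#4 |Sf1  (Sf1 fixes flow; stroke at Sf1)
#0 |J1  (1-jn J1 has f-setter on 4)
#2 |J1  (J1: bond 4 brought flow, rest push out)
#3 |J1  (common-f at J1 fixed by 4)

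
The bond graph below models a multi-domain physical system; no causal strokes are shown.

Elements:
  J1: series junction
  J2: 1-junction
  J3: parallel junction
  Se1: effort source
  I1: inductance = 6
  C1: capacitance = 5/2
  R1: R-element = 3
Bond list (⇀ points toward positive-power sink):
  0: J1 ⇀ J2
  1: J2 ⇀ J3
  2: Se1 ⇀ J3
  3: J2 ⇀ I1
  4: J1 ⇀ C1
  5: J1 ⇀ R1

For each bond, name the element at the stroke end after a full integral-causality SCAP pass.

β2 stroke→J3  (Se1 fixes effort; stroke away)
β1 stroke→J2  (common-e at J3 fixed by 2)
β3 stroke→I1  (I1: I, integral causality)
β0 stroke→J2  (J2: bond 3 brought flow, rest push out)
β4 stroke→J1  (J1 flow already set via bond 0)
β5 stroke→J1  (J1: bond 0 brought flow, rest push out)

b0 |J2
b1 |J2
b2 |J3
b3 |I1
b4 |J1
b5 |J1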